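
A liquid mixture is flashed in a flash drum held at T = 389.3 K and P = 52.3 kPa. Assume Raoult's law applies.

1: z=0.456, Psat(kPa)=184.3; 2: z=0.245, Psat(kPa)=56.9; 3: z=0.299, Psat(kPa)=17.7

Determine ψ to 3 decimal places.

Raoult's law: Kᵢ = Pᵢˢᵃᵗ/P = Pᵢˢᵃᵗ/52.3.
  K_1 = 184.3/52.3 = 3.52390, K_2 = 56.9/52.3 = 1.08795, K_3 = 17.7/52.3 = 0.33843
Rachford–Rice: g(ψ) = Σ zᵢ(Kᵢ−1)/(1+ψ(Kᵢ−1)) = 0.
Check two-phase: ΣzᵢKᵢ = 1.975 > 1 and Σzᵢ/Kᵢ = 1.238 > 1, so g(0) = 0.975 > 0 and g(1) = -0.238 < 0.
Iterate (Newton) starting at ψ = 0.5:
  ψ = 0.500: g = 0.2339, g' = -0.862 → ψ = 0.771
  ψ = 0.771: g = 0.0067, g' = -0.882 → ψ = 0.779
Converged at ψ = 0.779.

ψ = 0.779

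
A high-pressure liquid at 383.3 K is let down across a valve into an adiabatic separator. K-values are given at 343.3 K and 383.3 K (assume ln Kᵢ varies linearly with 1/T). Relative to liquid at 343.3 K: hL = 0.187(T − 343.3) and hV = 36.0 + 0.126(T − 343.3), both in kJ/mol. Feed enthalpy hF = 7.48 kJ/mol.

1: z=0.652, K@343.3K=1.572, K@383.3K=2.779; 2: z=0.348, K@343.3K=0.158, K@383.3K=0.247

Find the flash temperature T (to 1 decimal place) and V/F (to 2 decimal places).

Adiabatic flash: solve Rachford–Rice at each trial T, then check hF = ψ·hV(T) + (1−ψ)·hL(T).
  T = 343.3 K: K = (1.572, 0.158), RR gives ψ = 0.166, H_out = 5.974 kJ/mol
  T = 383.3 K: K = (2.779, 0.247), RR gives ψ = 0.670, H_out = 29.974 kJ/mol
  T = 363.3 K: K = (2.123, 0.200), RR gives ψ = 0.505, H_out = 21.309 kJ/mol
  T = 353.3 K: K = (1.835, 0.178), RR gives ψ = 0.377, H_out = 15.198 kJ/mol
  T = 348.3 K: K = (1.700, 0.168), RR gives ψ = 0.287, H_out = 11.167 kJ/mol
  T = 345.8 K: K = (1.635, 0.163), RR gives ψ = 0.231, H_out = 8.754 kJ/mol
  T = 344.6 K: K = (1.605, 0.161), RR gives ψ = 0.201, H_out = 7.472 kJ/mol
Linear interpolation between T = 344.6 (H_out = 7.472) and T = 345.8 (H_out = 8.754) on hF = 7.48 gives T ≈ 344.6 K, at which ψ = 0.20.

T = 344.6 K, V/F = 0.20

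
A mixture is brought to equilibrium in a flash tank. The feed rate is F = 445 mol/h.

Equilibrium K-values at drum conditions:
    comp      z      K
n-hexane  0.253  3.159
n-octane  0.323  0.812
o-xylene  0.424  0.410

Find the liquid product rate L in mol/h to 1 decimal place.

L = 335.3 mol/h

Material balance + equilibrium reduce to Σ zᵢ(Kᵢ−1)/(1+ψ(Kᵢ−1)) = 0.
Check two-phase: ΣzᵢKᵢ = 1.235 > 1 and Σzᵢ/Kᵢ = 1.512 > 1, so g(0) = 0.235 > 0 and g(1) = -0.512 < 0.
Newton–Raphson from ψ = 0.33:
  ψ = 0.330: g = -0.0564, g' = -0.643 → ψ = 0.242
  ψ = 0.242: g = 0.0032, g' = -0.722 → ψ = 0.247
Converged at ψ = 0.247.
Then V = ψ·F = 0.2466·445 = 109.7 mol/h and L = F − V = 335.3 mol/h.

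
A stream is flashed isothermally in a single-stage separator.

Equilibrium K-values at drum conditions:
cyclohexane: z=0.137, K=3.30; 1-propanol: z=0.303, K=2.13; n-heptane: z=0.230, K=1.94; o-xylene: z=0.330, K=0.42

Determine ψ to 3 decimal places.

ψ = 0.885

Let ψ = V/F and solve Σ zᵢ(Kᵢ−1)/(1+ψ(Kᵢ−1)) = 0.
Check two-phase: ΣzᵢKᵢ = 1.682 > 1 and Σzᵢ/Kᵢ = 1.088 > 1, so g(0) = 0.682 > 0 and g(1) = -0.088 < 0.
Iterate (Newton) starting at ψ = 0.5:
  ψ = 0.500: g = 0.2428, g' = -0.629 → ψ = 0.886
  ψ = 0.886: g = -0.0010, g' = -0.705 → ψ = 0.885
Converged at ψ = 0.885.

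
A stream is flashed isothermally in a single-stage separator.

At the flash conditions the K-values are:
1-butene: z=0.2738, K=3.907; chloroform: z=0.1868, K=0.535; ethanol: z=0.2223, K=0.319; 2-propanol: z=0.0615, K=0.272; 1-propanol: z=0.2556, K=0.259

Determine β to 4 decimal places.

β = 0.1696

Rachford–Rice: g(β) = Σ zᵢ(Kᵢ−1)/(1+β(Kᵢ−1)) = 0.
Feasibility: ΣzᵢKᵢ = 1.3235, Σzᵢ/Kᵢ = 2.3291 — both > 1, two phases present.
Iterate (Newton) starting at β = 0.37:
  β = 0.3700: g = -0.24604, g' = -1.1077 → β = 0.1479
  β = 0.1479: g = 0.03214, g' = -1.5237 → β = 0.1690
  β = 0.1690: g = 0.00085, g' = -1.4455 → β = 0.1696
Converged at β = 0.1696.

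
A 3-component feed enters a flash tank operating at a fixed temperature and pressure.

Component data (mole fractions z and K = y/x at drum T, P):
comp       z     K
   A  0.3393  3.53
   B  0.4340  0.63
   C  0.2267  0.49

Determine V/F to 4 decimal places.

V/F = 0.5443

Material balance + equilibrium reduce to Σ zᵢ(Kᵢ−1)/(1+V/F(Kᵢ−1)) = 0.
g(0) = ΣzᵢKᵢ − 1 = 0.5822 and g(1) = 1 − Σzᵢ/Kᵢ = -0.2477, so a root lies in (0, 1).
Newton iteration, V/F⁰ = 0.5:
  V/F = 0.5000: g = 0.02678, g' = -0.6190 → V/F = 0.5433
  V/F = 0.5433: g = 0.00063, g' = -0.5911 → V/F = 0.5443
Converged at V/F = 0.5443.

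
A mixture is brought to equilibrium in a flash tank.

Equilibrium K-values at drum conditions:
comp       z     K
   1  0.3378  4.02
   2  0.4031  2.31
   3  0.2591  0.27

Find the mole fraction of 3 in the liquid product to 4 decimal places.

x_3 = 0.7198

Let β = V/F and solve Σ zᵢ(Kᵢ−1)/(1+β(Kᵢ−1)) = 0.
Feasibility: ΣzᵢKᵢ = 2.3591, Σzᵢ/Kᵢ = 1.2182 — both > 1, two phases present.
Newton–Raphson from β = 0.5:
  β = 0.5000: g = 0.42764, g' = -1.0840 → β = 0.8945
  β = 0.8945: g = -0.02631, g' = -1.5182 → β = 0.8772
  β = 0.8772: g = -0.00062, g' = -1.4485 → β = 0.8768
Converged at β = 0.8768.
Compositions from xᵢ = zᵢ/(1+β(Kᵢ−1)), yᵢ = Kᵢxᵢ:
  1: x = 0.0926, y = 0.3723
  2: x = 0.1876, y = 0.4334
  3: x = 0.7198, y = 0.1943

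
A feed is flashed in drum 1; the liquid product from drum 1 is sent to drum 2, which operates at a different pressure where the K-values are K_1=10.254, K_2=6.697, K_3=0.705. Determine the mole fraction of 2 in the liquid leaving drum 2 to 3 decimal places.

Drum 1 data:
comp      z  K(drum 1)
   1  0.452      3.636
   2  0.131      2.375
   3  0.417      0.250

Drum 1:
Rachford–Rice: g(ψ₁) = Σ zᵢ(Kᵢ−1)/(1+ψ₁(Kᵢ−1)) = 0.
Check two-phase: ΣzᵢKᵢ = 2.059 > 1 and Σzᵢ/Kᵢ = 1.847 > 1, so g(0) = 1.059 > 0 and g(1) = -0.847 < 0.
Iterate (Newton) starting at ψ₁ = 0.5:
  ψ₁ = 0.500: g = 0.1203, g' = -1.272 → ψ₁ = 0.595
  ψ₁ = 0.595: g = -0.0013, g' = -1.316 → ψ₁ = 0.594
Converged at ψ₁ = 0.594.
Drum-1 compositions:
  1: x = 0.176, y = 0.641
  2: x = 0.072, y = 0.171
  3: x = 0.752, y = 0.188
Drum-2 feed = drum-1 liquid: z₂ = (0.1762, 0.0721, 0.7516).
Drum 2:
Newton–Raphson from ψ₂ = 0.5:
  ψ₂ = 0.500: g = 0.1365, g' = -0.725 → ψ₂ = 0.688
  ψ₂ = 0.688: g = 0.0265, g' = -0.477 → ψ₂ = 0.744
  ψ₂ = 0.744: g = 0.0012, g' = -0.435 → ψ₂ = 0.747
Converged at ψ₂ = 0.747.
  1: x = 0.022, y = 0.228
  2: x = 0.014, y = 0.092
  3: x = 0.964, y = 0.680

x_2 (drum 2) = 0.014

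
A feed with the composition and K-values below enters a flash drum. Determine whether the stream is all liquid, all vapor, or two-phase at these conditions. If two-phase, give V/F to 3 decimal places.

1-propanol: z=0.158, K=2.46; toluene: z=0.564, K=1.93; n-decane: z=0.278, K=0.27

ΣzᵢKᵢ = 1.552; Σzᵢ/Kᵢ = 1.386.
Both exceed 1, so a two-phase solution exists.
Iterate (Newton) starting at ψ = 0.5:
  ψ = 0.500: g = 0.1718, g' = -0.707 → ψ = 0.743
  ψ = 0.743: g = -0.0225, g' = -0.955 → ψ = 0.719
Converged at ψ = 0.719.

two-phase, V/F = 0.719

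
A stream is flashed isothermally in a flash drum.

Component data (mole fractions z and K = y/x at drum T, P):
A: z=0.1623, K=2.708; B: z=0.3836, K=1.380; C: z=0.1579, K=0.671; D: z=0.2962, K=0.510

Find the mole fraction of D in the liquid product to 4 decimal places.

x_D = 0.4067

Rachford–Rice: g(ψ) = Σ zᵢ(Kᵢ−1)/(1+ψ(Kᵢ−1)) = 0.
g(0) = ΣzᵢKᵢ − 1 = 0.2259 and g(1) = 1 − Σzᵢ/Kᵢ = -0.1540, so a root lies in (0, 1).
Newton–Raphson from ψ = 0.5:
  ψ = 0.5000: g = 0.01760, g' = -0.3261 → ψ = 0.5540
  ψ = 0.5540: g = 0.00011, g' = -0.3223 → ψ = 0.5543
Converged at ψ = 0.5543.
Compositions from xᵢ = zᵢ/(1+ψ(Kᵢ−1)), yᵢ = Kᵢxᵢ:
  A: x = 0.0834, y = 0.2258
  B: x = 0.3169, y = 0.4373
  C: x = 0.1931, y = 0.1296
  D: x = 0.4067, y = 0.2074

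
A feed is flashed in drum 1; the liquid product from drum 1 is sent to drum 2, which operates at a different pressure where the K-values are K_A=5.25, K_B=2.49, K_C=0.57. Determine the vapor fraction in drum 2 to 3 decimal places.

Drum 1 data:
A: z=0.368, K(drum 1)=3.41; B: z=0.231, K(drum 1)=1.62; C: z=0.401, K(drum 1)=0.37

Drum 1:
Let ψ₁ = V/F and solve Σ zᵢ(Kᵢ−1)/(1+ψ₁(Kᵢ−1)) = 0.
Feasibility: ΣzᵢKᵢ = 1.777, Σzᵢ/Kᵢ = 1.334 — both > 1, two phases present.
Iterate (Newton) starting at ψ₁ = 0.53:
  ψ₁ = 0.530: g = 0.1180, g' = -0.821 → ψ₁ = 0.674
Converged at ψ₁ = 0.674.
Drum-1 compositions:
  A: x = 0.140, y = 0.478
  B: x = 0.163, y = 0.264
  C: x = 0.697, y = 0.258
Drum-2 feed = drum-1 liquid: z₂ = (0.1402, 0.1629, 0.6968).
Drum 2:
Material balance + equilibrium reduce to Σ zᵢ(Kᵢ−1)/(1+ψ₂(Kᵢ−1)) = 0.
Check two-phase: ΣzᵢKᵢ = 1.539 > 1 and Σzᵢ/Kᵢ = 1.315 > 1, so g(0) = 0.539 > 0 and g(1) = -0.315 < 0.
Iterate (Newton) starting at ψ₂ = 0.67:
  ψ₂ = 0.670: g = -0.1445, g' = -0.516 → ψ₂ = 0.390
  ψ₂ = 0.390: g = 0.0179, g' = -0.689 → ψ₂ = 0.416
Converged at ψ₂ = 0.416.
  A: x = 0.051, y = 0.266
  B: x = 0.101, y = 0.250
  C: x = 0.849, y = 0.484

V/F (drum 2) = 0.416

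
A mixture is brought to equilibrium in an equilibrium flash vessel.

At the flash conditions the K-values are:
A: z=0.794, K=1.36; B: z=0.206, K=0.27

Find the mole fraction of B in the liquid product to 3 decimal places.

Binary case is linear: z₁(K₁−1)(1+ψ(K₂−1)) + z₂(K₂−1)(1+ψ(K₁−1)) = 0
⇒ ψ = [z₁(K₁−1)+z₂(K₂−1)] / [−(K₁−1)(K₂−1)] = 0.1355/0.2628 = 0.515
Compositions from xᵢ = zᵢ/(1+ψ(Kᵢ−1)), yᵢ = Kᵢxᵢ:
  A: x = 0.670, y = 0.911
  B: x = 0.330, y = 0.089

x_B = 0.330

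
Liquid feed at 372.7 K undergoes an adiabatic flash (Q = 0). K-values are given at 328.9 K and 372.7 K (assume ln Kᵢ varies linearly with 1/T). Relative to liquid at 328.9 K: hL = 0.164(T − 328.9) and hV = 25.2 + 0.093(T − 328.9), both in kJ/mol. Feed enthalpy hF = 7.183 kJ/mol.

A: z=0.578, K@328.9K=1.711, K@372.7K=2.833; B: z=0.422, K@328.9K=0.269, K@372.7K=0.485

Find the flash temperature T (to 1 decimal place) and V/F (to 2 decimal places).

Adiabatic flash: solve Rachford–Rice at each trial T, then check hF = ψ·hV(T) + (1−ψ)·hL(T).
  T = 328.9 K: K = (1.711, 0.269), RR gives ψ = 0.197, H_out = 4.969 kJ/mol
  T = 372.7 K: K = (2.833, 0.485), RR gives ψ = 0.892, H_out = 26.890 kJ/mol
  T = 350.8 K: K = (2.237, 0.368), RR gives ψ = 0.573, H_out = 17.144 kJ/mol
  T = 339.9 K: K = (1.966, 0.316), RR gives ψ = 0.409, H_out = 11.782 kJ/mol
  T = 334.4 K: K = (1.836, 0.292), RR gives ψ = 0.312, H_out = 8.638 kJ/mol
  T = 331.6 K: K = (1.772, 0.280), RR gives ψ = 0.256, H_out = 6.852 kJ/mol
  T = 333.0 K: K = (1.804, 0.286), RR gives ψ = 0.285, H_out = 7.764 kJ/mol
Linear interpolation between T = 331.6 (H_out = 6.852) and T = 333.0 (H_out = 7.764) on hF = 7.183 gives T ≈ 332.1 K, at which ψ = 0.27.

T = 332.1 K, V/F = 0.27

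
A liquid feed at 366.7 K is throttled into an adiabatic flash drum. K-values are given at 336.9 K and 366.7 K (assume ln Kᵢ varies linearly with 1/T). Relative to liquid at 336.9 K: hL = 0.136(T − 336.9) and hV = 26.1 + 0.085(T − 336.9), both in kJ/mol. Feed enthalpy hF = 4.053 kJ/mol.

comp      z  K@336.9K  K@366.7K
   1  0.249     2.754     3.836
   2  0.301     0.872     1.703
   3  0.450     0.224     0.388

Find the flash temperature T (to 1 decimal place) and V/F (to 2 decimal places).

Adiabatic flash: solve Rachford–Rice at each trial T, then check hF = ψ·hV(T) + (1−ψ)·hL(T).
  T = 336.9 K: K = (2.754, 0.872, 0.224), RR gives ψ = 0.049, H_out = 1.290 kJ/mol
  T = 366.7 K: K = (3.836, 1.703, 0.388), RR gives ψ = 0.567, H_out = 18.000 kJ/mol
  T = 351.8 K: K = (3.273, 1.236, 0.298), RR gives ψ = 0.303, H_out = 9.717 kJ/mol
  T = 344.4 K: K = (3.010, 1.043, 0.260), RR gives ψ = 0.175, H_out = 5.530 kJ/mol
  T = 340.6 K: K = (2.879, 0.954, 0.241), RR gives ψ = 0.111, H_out = 3.383 kJ/mol
  T = 342.5 K: K = (2.944, 0.998, 0.250), RR gives ψ = 0.143, H_out = 4.456 kJ/mol
Linear interpolation between T = 340.6 (H_out = 3.383) and T = 342.5 (H_out = 4.456) on hF = 4.053 gives T ≈ 341.8 K, at which ψ = 0.13.

T = 341.8 K, V/F = 0.13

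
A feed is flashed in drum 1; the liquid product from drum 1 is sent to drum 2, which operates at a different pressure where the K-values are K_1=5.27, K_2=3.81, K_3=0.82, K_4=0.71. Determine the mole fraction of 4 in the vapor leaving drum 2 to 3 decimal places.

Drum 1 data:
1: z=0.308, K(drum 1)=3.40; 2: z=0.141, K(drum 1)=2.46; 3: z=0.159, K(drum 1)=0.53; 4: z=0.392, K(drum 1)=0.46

y_4 (drum 2) = 0.488

Drum 1:
Let ψ₁ = V/F and solve Σ zᵢ(Kᵢ−1)/(1+ψ₁(Kᵢ−1)) = 0.
Feasibility: ΣzᵢKᵢ = 1.659, Σzᵢ/Kᵢ = 1.300 — both > 1, two phases present.
Newton iteration, ψ₁⁰ = 0.53:
  ψ₁ = 0.530: g = 0.0453, g' = -0.726 → ψ₁ = 0.592
  ψ₁ = 0.592: g = 0.0008, g' = -0.703 → ψ₁ = 0.594
Converged at ψ₁ = 0.594.
Drum-1 compositions:
  1: x = 0.127, y = 0.432
  2: x = 0.076, y = 0.186
  3: x = 0.221, y = 0.117
  4: x = 0.577, y = 0.265
Drum-2 feed = drum-1 liquid: z₂ = (0.1270, 0.0755, 0.2205, 0.5769).
Drum 2:
Rachford–Rice: g(ψ₂) = Σ zᵢ(Kᵢ−1)/(1+ψ₂(Kᵢ−1)) = 0.
g(0) = ΣzᵢKᵢ − 1 = 0.548 and g(1) = 1 − Σzᵢ/Kᵢ = -0.125, so a root lies in (0, 1).
Newton iteration, ψ₂⁰ = 0.5:
  ψ₂ = 0.500: g = 0.0220, g' = -0.414 → ψ₂ = 0.553
  ψ₂ = 0.553: g = 0.0011, g' = -0.374 → ψ₂ = 0.556
Converged at ψ₂ = 0.556.
  1: x = 0.038, y = 0.198
  2: x = 0.029, y = 0.112
  3: x = 0.245, y = 0.201
  4: x = 0.688, y = 0.488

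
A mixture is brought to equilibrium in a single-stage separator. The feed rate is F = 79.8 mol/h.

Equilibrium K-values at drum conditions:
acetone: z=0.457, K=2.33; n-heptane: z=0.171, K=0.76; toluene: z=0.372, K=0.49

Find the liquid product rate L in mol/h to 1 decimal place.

L = 29.0 mol/h

Iterate (Newton) starting at β = 0.6:
  β = 0.600: g = 0.0167, g' = -0.464 → β = 0.636
Converged at β = 0.636.
Then V = β·F = 0.6361·79.8 = 50.8 mol/h and L = F − V = 29.0 mol/h.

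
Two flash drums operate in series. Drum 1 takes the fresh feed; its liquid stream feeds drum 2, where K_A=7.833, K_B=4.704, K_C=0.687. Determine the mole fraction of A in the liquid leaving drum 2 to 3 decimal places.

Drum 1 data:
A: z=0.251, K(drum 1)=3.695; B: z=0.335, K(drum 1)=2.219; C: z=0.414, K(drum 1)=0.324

Drum 1:
Let ψ₁ = V/F and solve Σ zᵢ(Kᵢ−1)/(1+ψ₁(Kᵢ−1)) = 0.
g(0) = ΣzᵢKᵢ − 1 = 0.805 and g(1) = 1 − Σzᵢ/Kᵢ = -0.497, so a root lies in (0, 1).
Newton–Raphson from ψ₁ = 0.53:
  ψ₁ = 0.530: g = 0.0905, g' = -0.952 → ψ₁ = 0.625
  ψ₁ = 0.625: g = -0.0009, g' = -0.981 → ψ₁ = 0.624
Converged at ψ₁ = 0.624.
Drum-1 compositions:
  A: x = 0.094, y = 0.346
  B: x = 0.190, y = 0.422
  C: x = 0.716, y = 0.232
Drum-2 feed = drum-1 liquid: z₂ = (0.0936, 0.1903, 0.7162).
Drum 2:
Newton–Raphson from ψ₂ = 0.34:
  ψ₂ = 0.340: g = 0.2535, g' = -0.995 → ψ₂ = 0.595
  ψ₂ = 0.595: g = 0.0708, g' = -0.531 → ψ₂ = 0.728
  ψ₂ = 0.728: g = 0.0072, g' = -0.431 → ψ₂ = 0.745
Converged at ψ₂ = 0.745.
  A: x = 0.015, y = 0.120
  B: x = 0.051, y = 0.238
  C: x = 0.934, y = 0.642

x_A (drum 2) = 0.015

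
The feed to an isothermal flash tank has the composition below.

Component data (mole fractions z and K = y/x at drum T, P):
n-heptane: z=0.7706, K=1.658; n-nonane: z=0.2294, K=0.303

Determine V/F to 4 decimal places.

V/F = 0.7570

Newton iteration, V/F⁰ = 0.5:
  V/F = 0.5000: g = 0.13611, g' = -0.4515 → V/F = 0.8015
  V/F = 0.8015: g = -0.03029, g' = -0.7151 → V/F = 0.7591
  V/F = 0.7591: g = -0.00141, g' = -0.6510 → V/F = 0.7570
Converged at V/F = 0.7570.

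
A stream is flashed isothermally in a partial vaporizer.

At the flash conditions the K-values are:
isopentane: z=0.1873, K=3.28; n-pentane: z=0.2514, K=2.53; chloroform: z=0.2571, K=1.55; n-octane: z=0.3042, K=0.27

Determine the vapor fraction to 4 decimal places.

Rachford–Rice: g(ψ) = Σ zᵢ(Kᵢ−1)/(1+ψ(Kᵢ−1)) = 0.
Check two-phase: ΣzᵢKᵢ = 1.7310 > 1 and Σzᵢ/Kᵢ = 1.4490 > 1, so g(0) = 0.7310 > 0 and g(1) = -0.4490 < 0.
Iterate (Newton) starting at ψ = 0.59:
  ψ = 0.5900: g = 0.10094, g' = -0.8841 → ψ = 0.7042
  ψ = 0.7042: g = -0.00599, g' = -1.0067 → ψ = 0.6982
Converged at ψ = 0.6982.

ψ = 0.6982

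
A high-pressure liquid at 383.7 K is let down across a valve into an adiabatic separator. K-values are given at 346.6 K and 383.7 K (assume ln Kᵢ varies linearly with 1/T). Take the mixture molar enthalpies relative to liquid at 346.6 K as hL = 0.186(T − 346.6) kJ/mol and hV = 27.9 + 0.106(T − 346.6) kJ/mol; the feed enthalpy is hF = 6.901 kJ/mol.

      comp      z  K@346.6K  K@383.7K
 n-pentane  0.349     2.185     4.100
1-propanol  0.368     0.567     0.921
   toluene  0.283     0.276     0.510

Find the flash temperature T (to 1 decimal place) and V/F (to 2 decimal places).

Adiabatic flash: solve Rachford–Rice at each trial T, then check hF = ψ·hV(T) + (1−ψ)·hL(T).
  T = 346.6 K: K = (2.185, 0.567, 0.276), RR gives ψ = 0.073, H_out = 2.027 kJ/mol
  T = 383.7 K: K = (4.100, 0.921, 0.510), RR gives ψ = 0.913, H_out = 29.674 kJ/mol
  T = 365.1 K: K = (3.039, 0.731, 0.381), RR gives ψ = 0.475, H_out = 15.981 kJ/mol
  T = 355.9 K: K = (2.590, 0.646, 0.326), RR gives ψ = 0.287, H_out = 9.511 kJ/mol
  T = 351.2 K: K = (2.379, 0.606, 0.300), RR gives ψ = 0.184, H_out = 5.923 kJ/mol
  T = 353.5 K: K = (2.481, 0.625, 0.312), RR gives ψ = 0.235, H_out = 7.716 kJ/mol
  T = 352.4 K: K = (2.432, 0.616, 0.306), RR gives ψ = 0.211, H_out = 6.869 kJ/mol
Linear interpolation between T = 352.4 (H_out = 6.869) and T = 353.5 (H_out = 7.716) on hF = 6.901 gives T ≈ 352.4 K, at which ψ = 0.21.

T = 352.4 K, V/F = 0.21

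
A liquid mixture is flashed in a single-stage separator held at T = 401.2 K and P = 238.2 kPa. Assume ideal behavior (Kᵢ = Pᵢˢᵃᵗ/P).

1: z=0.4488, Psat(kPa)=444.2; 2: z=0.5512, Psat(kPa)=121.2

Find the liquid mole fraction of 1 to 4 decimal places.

x_1 = 0.3622

Raoult's law: Kᵢ = Pᵢˢᵃᵗ/P = Pᵢˢᵃᵗ/238.2.
  K_1 = 444.2/238.2 = 1.864819, K_2 = 121.2/238.2 = 0.508816
Rachford–Rice: g(β) = Σ zᵢ(Kᵢ−1)/(1+β(Kᵢ−1)) = 0.
g(0) = ΣzᵢKᵢ − 1 = 0.1174 and g(1) = 1 − Σzᵢ/Kᵢ = -0.3240, so a root lies in (0, 1).
Binary case is linear: z₁(K₁−1)(1+β(K₂−1)) + z₂(K₂−1)(1+β(K₁−1)) = 0
⇒ β = [z₁(K₁−1)+z₂(K₂−1)] / [−(K₁−1)(K₂−1)] = 0.11739/0.42479 = 0.2764
Compositions from xᵢ = zᵢ/(1+β(Kᵢ−1)), yᵢ = Kᵢxᵢ:
  1: x = 0.3622, y = 0.6755
  2: x = 0.6378, y = 0.3245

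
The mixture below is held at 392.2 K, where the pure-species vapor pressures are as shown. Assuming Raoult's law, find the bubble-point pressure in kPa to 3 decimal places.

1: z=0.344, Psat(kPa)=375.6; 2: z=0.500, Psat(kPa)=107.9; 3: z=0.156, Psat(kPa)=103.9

At the bubble point ψ → 0, so ΣzᵢKᵢ = 1 with Kᵢ = Pᵢˢᵃᵗ/P ⇒ P = ΣzᵢPᵢˢᵃᵗ.
P = 0.344·375.6 + 0.500·107.9 + 0.156·103.9 = 199.365 kPa

Pbub = 199.365 kPa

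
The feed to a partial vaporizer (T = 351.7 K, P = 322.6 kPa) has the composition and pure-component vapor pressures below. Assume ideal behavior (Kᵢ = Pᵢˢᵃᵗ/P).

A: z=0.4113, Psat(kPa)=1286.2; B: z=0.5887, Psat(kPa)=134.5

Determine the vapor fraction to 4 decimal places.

ψ = 0.5083

Raoult's law: Kᵢ = Pᵢˢᵃᵗ/P = Pᵢˢᵃᵗ/322.6.
  K_A = 1286.2/322.6 = 3.986981, K_B = 134.5/322.6 = 0.416925
Newton–Raphson from ψ = 0.61:
  ψ = 0.6100: g = -0.09740, g' = -0.9429 → ψ = 0.5067
  ψ = 0.5067: g = 0.00159, g' = -0.9840 → ψ = 0.5083
Converged at ψ = 0.5083.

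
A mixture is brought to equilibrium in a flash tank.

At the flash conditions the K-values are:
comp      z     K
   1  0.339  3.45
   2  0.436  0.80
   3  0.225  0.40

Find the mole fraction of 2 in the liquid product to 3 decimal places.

Rachford–Rice: g(ψ) = Σ zᵢ(Kᵢ−1)/(1+ψ(Kᵢ−1)) = 0.
Feasibility: ΣzᵢKᵢ = 1.608, Σzᵢ/Kᵢ = 1.206 — both > 1, two phases present.
Newton iteration, ψ⁰ = 0.5:
  ψ = 0.500: g = 0.0835, g' = -0.598 → ψ = 0.640
  ψ = 0.640: g = 0.0044, g' = -0.545 → ψ = 0.648
Converged at ψ = 0.648.
Compositions from xᵢ = zᵢ/(1+ψ(Kᵢ−1)), yᵢ = Kᵢxᵢ:
  1: x = 0.131, y = 0.452
  2: x = 0.501, y = 0.401
  3: x = 0.368, y = 0.147

x_2 = 0.501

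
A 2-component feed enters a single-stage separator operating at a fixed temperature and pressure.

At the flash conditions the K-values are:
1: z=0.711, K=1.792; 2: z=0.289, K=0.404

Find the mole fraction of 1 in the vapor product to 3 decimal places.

y_1 = 0.769

Rachford–Rice: g(ψ) = Σ zᵢ(Kᵢ−1)/(1+ψ(Kᵢ−1)) = 0.
g(0) = ΣzᵢKᵢ − 1 = 0.391 and g(1) = 1 − Σzᵢ/Kᵢ = -0.112, so a root lies in (0, 1).
Binary case is linear: z₁(K₁−1)(1+ψ(K₂−1)) + z₂(K₂−1)(1+ψ(K₁−1)) = 0
⇒ ψ = [z₁(K₁−1)+z₂(K₂−1)] / [−(K₁−1)(K₂−1)] = 0.3909/0.4720 = 0.828
Compositions from xᵢ = zᵢ/(1+ψ(Kᵢ−1)), yᵢ = Kᵢxᵢ:
  1: x = 0.429, y = 0.769
  2: x = 0.571, y = 0.231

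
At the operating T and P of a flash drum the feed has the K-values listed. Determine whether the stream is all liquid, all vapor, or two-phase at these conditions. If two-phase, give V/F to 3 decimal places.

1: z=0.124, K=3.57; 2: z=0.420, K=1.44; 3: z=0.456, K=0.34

two-phase, V/F = 0.250

ΣzᵢKᵢ = 1.203; Σzᵢ/Kᵢ = 1.668.
Both exceed 1, so a two-phase solution exists.
Let ψ = V/F and solve Σ zᵢ(Kᵢ−1)/(1+ψ(Kᵢ−1)) = 0.
Newton–Raphson from ψ = 0.67:
  ψ = 0.670: g = -0.2797, g' = -0.797 → ψ = 0.319
  ψ = 0.319: g = -0.0442, g' = -0.628 → ψ = 0.249
  ψ = 0.249: g = 0.0008, g' = -0.655 → ψ = 0.250
Converged at ψ = 0.250.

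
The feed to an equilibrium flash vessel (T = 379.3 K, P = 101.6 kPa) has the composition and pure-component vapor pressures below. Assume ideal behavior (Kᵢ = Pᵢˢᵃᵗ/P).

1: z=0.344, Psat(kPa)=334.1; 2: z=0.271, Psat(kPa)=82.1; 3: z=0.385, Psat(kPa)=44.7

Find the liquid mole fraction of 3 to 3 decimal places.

Raoult's law: Kᵢ = Pᵢˢᵃᵗ/P = Pᵢˢᵃᵗ/101.6.
  K_1 = 334.1/101.6 = 3.28839, K_2 = 82.1/101.6 = 0.80807, K_3 = 44.7/101.6 = 0.43996
Rachford–Rice: g(β) = Σ zᵢ(Kᵢ−1)/(1+β(Kᵢ−1)) = 0.
g(0) = ΣzᵢKᵢ − 1 = 0.520 and g(1) = 1 − Σzᵢ/Kᵢ = -0.315, so a root lies in (0, 1).
Newton–Raphson from β = 0.5:
  β = 0.500: g = 0.0101, g' = -0.637 → β = 0.516
Converged at β = 0.516.
Compositions from xᵢ = zᵢ/(1+β(Kᵢ−1)), yᵢ = Kᵢxᵢ:
  1: x = 0.158, y = 0.519
  2: x = 0.301, y = 0.243
  3: x = 0.541, y = 0.238

x_3 = 0.541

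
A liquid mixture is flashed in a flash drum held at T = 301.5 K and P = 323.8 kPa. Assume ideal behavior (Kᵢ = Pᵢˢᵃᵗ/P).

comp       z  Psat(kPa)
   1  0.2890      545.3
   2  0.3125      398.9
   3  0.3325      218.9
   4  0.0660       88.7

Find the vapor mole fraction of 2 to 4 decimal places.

Raoult's law: Kᵢ = Pᵢˢᵃᵗ/P = Pᵢˢᵃᵗ/323.8.
  K_1 = 545.3/323.8 = 1.684064, K_2 = 398.9/323.8 = 1.231933, K_3 = 218.9/323.8 = 0.676035, K_4 = 88.7/323.8 = 0.273935
Rachford–Rice: g(β) = Σ zᵢ(Kᵢ−1)/(1+β(Kᵢ−1)) = 0.
Check two-phase: ΣzᵢKᵢ = 1.1145 > 1 and Σzᵢ/Kᵢ = 1.1580 > 1, so g(0) = 0.1145 > 0 and g(1) = -0.1580 < 0.
Newton iteration, β⁰ = 0.5:
  β = 0.5000: g = 0.00849, g' = -0.2240 → β = 0.5379
  β = 0.5379: g = -0.00012, g' = -0.2304 → β = 0.5374
Converged at β = 0.5374.
Compositions from xᵢ = zᵢ/(1+β(Kᵢ−1)), yᵢ = Kᵢxᵢ:
  1: x = 0.2113, y = 0.3559
  2: x = 0.2779, y = 0.3423
  3: x = 0.4026, y = 0.2722
  4: x = 0.1082, y = 0.0296

y_2 = 0.3423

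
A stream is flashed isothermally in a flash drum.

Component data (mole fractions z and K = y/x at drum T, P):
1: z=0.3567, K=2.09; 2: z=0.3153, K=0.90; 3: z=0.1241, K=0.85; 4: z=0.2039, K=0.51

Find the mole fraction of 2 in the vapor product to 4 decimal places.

Iterate (Newton) starting at β = 0.42:
  β = 0.4200: g = 0.08813, g' = -0.2836 → β = 0.7307
  β = 0.7307: g = 0.00587, g' = -0.2573 → β = 0.7535
Converged at β = 0.7535.
Compositions from xᵢ = zᵢ/(1+β(Kᵢ−1)), yᵢ = Kᵢxᵢ:
  1: x = 0.1958, y = 0.4093
  2: x = 0.3410, y = 0.3069
  3: x = 0.1399, y = 0.1189
  4: x = 0.3232, y = 0.1649

y_2 = 0.3069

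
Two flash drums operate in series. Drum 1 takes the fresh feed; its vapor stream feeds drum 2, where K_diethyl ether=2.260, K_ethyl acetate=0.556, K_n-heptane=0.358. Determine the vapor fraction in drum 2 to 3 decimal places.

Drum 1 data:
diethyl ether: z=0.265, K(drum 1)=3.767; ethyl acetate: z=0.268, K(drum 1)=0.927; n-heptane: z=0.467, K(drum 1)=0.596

Drum 1:
Material balance + equilibrium reduce to Σ zᵢ(Kᵢ−1)/(1+ψ₁(Kᵢ−1)) = 0.
Check two-phase: ΣzᵢKᵢ = 1.525 > 1 and Σzᵢ/Kᵢ = 1.143 > 1, so g(0) = 0.525 > 0 and g(1) = -0.143 < 0.
Newton iteration, ψ₁⁰ = 0.5:
  ψ₁ = 0.500: g = 0.0509, g' = -0.478 → ψ₁ = 0.606
  ψ₁ = 0.606: g = 0.0035, g' = -0.418 → ψ₁ = 0.615
Converged at ψ₁ = 0.615.
Drum-1 compositions:
  diethyl ether: x = 0.098, y = 0.370
  ethyl acetate: x = 0.281, y = 0.260
  n-heptane: x = 0.621, y = 0.370
Drum-2 feed = drum-1 vapor: z₂ = (0.3696, 0.2601, 0.3703).
Drum 2:
Material balance + equilibrium reduce to Σ zᵢ(Kᵢ−1)/(1+ψ₂(Kᵢ−1)) = 0.
g(0) = ΣzᵢKᵢ − 1 = 0.112 and g(1) = 1 − Σzᵢ/Kᵢ = -0.666, so a root lies in (0, 1).
Newton–Raphson from ψ₂ = 0.66:
  ψ₂ = 0.660: g = -0.3216, g' = -0.737 → ψ₂ = 0.224
  ψ₂ = 0.224: g = -0.0425, g' = -0.628 → ψ₂ = 0.156
  ψ₂ = 0.156: g = 0.0009, g' = -0.657 → ψ₂ = 0.157
Converged at ψ₂ = 0.157.
  diethyl ether: x = 0.308, y = 0.697
  ethyl acetate: x = 0.280, y = 0.155
  n-heptane: x = 0.412, y = 0.147

V/F (drum 2) = 0.157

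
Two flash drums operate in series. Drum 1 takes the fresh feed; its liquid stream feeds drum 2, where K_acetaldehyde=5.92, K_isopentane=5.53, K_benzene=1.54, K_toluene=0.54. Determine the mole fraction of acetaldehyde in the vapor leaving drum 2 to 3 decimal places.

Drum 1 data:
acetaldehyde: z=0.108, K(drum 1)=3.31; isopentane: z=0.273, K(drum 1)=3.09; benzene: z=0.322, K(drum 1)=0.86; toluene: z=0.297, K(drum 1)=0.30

Drum 1:
Material balance + equilibrium reduce to Σ zᵢ(Kᵢ−1)/(1+ψ₁(Kᵢ−1)) = 0.
Check two-phase: ΣzᵢKᵢ = 1.567 > 1 and Σzᵢ/Kᵢ = 1.485 > 1, so g(0) = 0.567 > 0 and g(1) = -0.485 < 0.
Newton–Raphson from ψ₁ = 0.5:
  ψ₁ = 0.500: g = 0.0265, g' = -0.761 → ψ₁ = 0.535
Converged at ψ₁ = 0.535.
Drum-1 compositions:
  acetaldehyde: x = 0.048, y = 0.160
  isopentane: x = 0.129, y = 0.398
  benzene: x = 0.348, y = 0.299
  toluene: x = 0.475, y = 0.142
Drum-2 feed = drum-1 liquid: z₂ = (0.0483, 0.1289, 0.3481, 0.4747).
Drum 2:
Rachford–Rice: g(ψ₂) = Σ zᵢ(Kᵢ−1)/(1+ψ₂(Kᵢ−1)) = 0.
g(0) = ΣzᵢKᵢ − 1 = 0.791 and g(1) = 1 − Σzᵢ/Kᵢ = -0.137, so a root lies in (0, 1).
Iterate (Newton) starting at ψ₂ = 0.5:
  ψ₂ = 0.500: g = 0.1120, g' = -0.578 → ψ₂ = 0.694
  ψ₂ = 0.694: g = 0.0109, g' = -0.485 → ψ₂ = 0.716
Converged at ψ₂ = 0.716.
  acetaldehyde: x = 0.011, y = 0.063
  isopentane: x = 0.030, y = 0.168
  benzene: x = 0.251, y = 0.387
  toluene: x = 0.708, y = 0.382

y_acetaldehyde (drum 2) = 0.063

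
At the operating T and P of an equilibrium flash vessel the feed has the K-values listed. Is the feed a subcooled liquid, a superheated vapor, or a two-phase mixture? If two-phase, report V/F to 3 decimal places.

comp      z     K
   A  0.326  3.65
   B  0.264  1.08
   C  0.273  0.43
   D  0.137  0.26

two-phase, V/F = 0.517

ΣzᵢKᵢ = 1.628; Σzᵢ/Kᵢ = 1.496.
Both exceed 1, so a two-phase solution exists.
Newton–Raphson from ψ = 0.5:
  ψ = 0.500: g = 0.0133, g' = -0.788 → ψ = 0.517
Converged at ψ = 0.517.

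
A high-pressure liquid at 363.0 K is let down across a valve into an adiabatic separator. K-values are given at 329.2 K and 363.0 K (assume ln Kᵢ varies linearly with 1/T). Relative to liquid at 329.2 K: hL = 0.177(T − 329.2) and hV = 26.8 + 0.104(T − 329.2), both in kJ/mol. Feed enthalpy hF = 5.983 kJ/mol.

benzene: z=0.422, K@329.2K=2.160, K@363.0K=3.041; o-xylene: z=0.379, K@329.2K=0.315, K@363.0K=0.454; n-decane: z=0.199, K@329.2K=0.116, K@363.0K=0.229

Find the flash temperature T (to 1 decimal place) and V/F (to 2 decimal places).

Adiabatic flash: solve Rachford–Rice at each trial T, then check hF = ψ·hV(T) + (1−ψ)·hL(T).
  T = 329.2 K: K = (2.160, 0.315, 0.116), RR gives ψ = 0.061, H_out = 1.644 kJ/mol
  T = 363.0 K: K = (3.041, 0.454, 0.229), RR gives ψ = 0.387, H_out = 15.403 kJ/mol
  T = 346.1 K: K = (2.584, 0.382, 0.166), RR gives ψ = 0.242, H_out = 9.169 kJ/mol
  T = 337.6 K: K = (2.367, 0.347, 0.139), RR gives ψ = 0.158, H_out = 5.631 kJ/mol
  T = 341.9 K: K = (2.476, 0.364, 0.152), RR gives ψ = 0.202, H_out = 7.470 kJ/mol
  T = 339.8 K: K = (2.422, 0.356, 0.146), RR gives ψ = 0.181, H_out = 6.586 kJ/mol
Linear interpolation between T = 337.6 (H_out = 5.631) and T = 339.8 (H_out = 6.586) on hF = 5.983 gives T ≈ 338.4 K, at which ψ = 0.17.

T = 338.4 K, V/F = 0.17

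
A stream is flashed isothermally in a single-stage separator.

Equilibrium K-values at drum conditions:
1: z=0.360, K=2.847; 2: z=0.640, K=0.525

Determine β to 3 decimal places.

Material balance + equilibrium reduce to Σ zᵢ(Kᵢ−1)/(1+β(Kᵢ−1)) = 0.
Check two-phase: ΣzᵢKᵢ = 1.361 > 1 and Σzᵢ/Kᵢ = 1.345 > 1, so g(0) = 0.361 > 0 and g(1) = -0.345 < 0.
Binary case is linear: z₁(K₁−1)(1+β(K₂−1)) + z₂(K₂−1)(1+β(K₁−1)) = 0
⇒ β = [z₁(K₁−1)+z₂(K₂−1)] / [−(K₁−1)(K₂−1)] = 0.3609/0.8773 = 0.411

β = 0.411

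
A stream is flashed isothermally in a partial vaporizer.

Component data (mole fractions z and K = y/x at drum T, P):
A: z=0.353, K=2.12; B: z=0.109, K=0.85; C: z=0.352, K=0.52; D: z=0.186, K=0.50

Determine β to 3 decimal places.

Material balance + equilibrium reduce to Σ zᵢ(Kᵢ−1)/(1+β(Kᵢ−1)) = 0.
g(0) = ΣzᵢKᵢ − 1 = 0.117 and g(1) = 1 − Σzᵢ/Kᵢ = -0.344, so a root lies in (0, 1).
Newton iteration, β⁰ = 0.58:
  β = 0.580: g = -0.1434, g' = -0.414 → β = 0.233
  β = 0.233: g = 0.0009, g' = -0.443 → β = 0.235
Converged at β = 0.235.

β = 0.235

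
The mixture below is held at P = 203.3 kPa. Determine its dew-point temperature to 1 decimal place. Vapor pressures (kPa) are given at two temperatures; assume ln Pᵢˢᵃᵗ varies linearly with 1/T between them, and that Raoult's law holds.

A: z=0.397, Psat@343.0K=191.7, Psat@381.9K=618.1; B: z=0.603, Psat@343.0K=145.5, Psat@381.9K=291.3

Dew-point temperature: Σzᵢ·P/Pᵢˢᵃᵗ(T) = 1. Interpolate ln Pᵢˢᵃᵗ = aᵢ + bᵢ/T.
  T = 343.0 K: ΣzᵢP/Pᵢˢᵃᵗ = 1.2636
  T = 381.9 K: ΣzᵢP/Pᵢˢᵃᵗ = 0.5514
  T = 362.4 K: ΣzᵢP/Pᵢˢᵃᵗ = 0.8126
  T = 352.7 K: ΣzᵢP/Pᵢˢᵃᵗ = 1.0055
  T = 357.5 K: ΣzᵢP/Pᵢˢᵃᵗ = 0.9032
  T = 355.1 K: ΣzᵢP/Pᵢˢᵃᵗ = 0.9525
Interpolating between 352.7 K and 355.1 K gives T ≈ 352.9 K.

T = 352.9 K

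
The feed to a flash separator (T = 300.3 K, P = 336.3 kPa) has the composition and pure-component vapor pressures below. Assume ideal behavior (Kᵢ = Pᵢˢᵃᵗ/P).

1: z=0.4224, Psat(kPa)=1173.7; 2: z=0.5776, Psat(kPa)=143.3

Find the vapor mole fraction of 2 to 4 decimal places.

y_2 = 0.3463

Raoult's law: Kᵢ = Pᵢˢᵃᵗ/P = Pᵢˢᵃᵗ/336.3.
  K_1 = 1173.7/336.3 = 3.490039, K_2 = 143.3/336.3 = 0.426108
Rachford–Rice: g(V/F) = Σ zᵢ(Kᵢ−1)/(1+V/F(Kᵢ−1)) = 0.
g(0) = ΣzᵢKᵢ − 1 = 0.7203 and g(1) = 1 − Σzᵢ/Kᵢ = -0.4766, so a root lies in (0, 1).
Binary case is linear: z₁(K₁−1)(1+V/F(K₂−1)) + z₂(K₂−1)(1+V/F(K₁−1)) = 0
⇒ V/F = [z₁(K₁−1)+z₂(K₂−1)] / [−(K₁−1)(K₂−1)] = 0.72031/1.42901 = 0.5041
Compositions from xᵢ = zᵢ/(1+V/F(Kᵢ−1)), yᵢ = Kᵢxᵢ:
  1: x = 0.1873, y = 0.6537
  2: x = 0.8127, y = 0.3463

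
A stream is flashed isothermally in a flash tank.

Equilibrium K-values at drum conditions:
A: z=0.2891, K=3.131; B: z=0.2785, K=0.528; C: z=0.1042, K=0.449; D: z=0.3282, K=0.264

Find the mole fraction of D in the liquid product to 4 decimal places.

Let ψ = V/F and solve Σ zᵢ(Kᵢ−1)/(1+ψ(Kᵢ−1)) = 0.
Feasibility: ΣzᵢKᵢ = 1.1857, Σzᵢ/Kᵢ = 2.0950 — both > 1, two phases present.
Newton iteration, ψ⁰ = 0.5:
  ψ = 0.5000: g = -0.33524, g' = -0.9194 → ψ = 0.1354
  ψ = 0.1354: g = 0.00740, g' = -1.1179 → ψ = 0.1420
Converged at ψ = 0.1420.
Compositions from xᵢ = zᵢ/(1+ψ(Kᵢ−1)), yᵢ = Kᵢxᵢ:
  A: x = 0.2219, y = 0.6949
  B: x = 0.2985, y = 0.1576
  C: x = 0.1130, y = 0.0508
  D: x = 0.3665, y = 0.0968

x_D = 0.3665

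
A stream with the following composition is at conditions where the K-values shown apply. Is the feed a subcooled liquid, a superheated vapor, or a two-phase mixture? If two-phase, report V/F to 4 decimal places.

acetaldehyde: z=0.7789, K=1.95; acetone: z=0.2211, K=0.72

superheated vapor

ΣzᵢKᵢ = 1.6780; Σzᵢ/Kᵢ = 0.7065.
Since Σzᵢ/Kᵢ < 1 the mixture is above its dew point — single vapor phase.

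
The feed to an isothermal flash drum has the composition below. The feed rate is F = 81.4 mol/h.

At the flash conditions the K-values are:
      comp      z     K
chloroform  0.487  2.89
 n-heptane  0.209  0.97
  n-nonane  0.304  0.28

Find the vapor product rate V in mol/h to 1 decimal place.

Newton iteration, β⁰ = 0.5:
  β = 0.500: g = 0.1249, g' = -0.845 → β = 0.648
  β = 0.648: g = -0.0028, g' = -0.905 → β = 0.645
Converged at β = 0.645.
Then V = β·F = 0.6447·81.4 = 52.5 mol/h and L = F − V = 28.9 mol/h.

V = 52.5 mol/h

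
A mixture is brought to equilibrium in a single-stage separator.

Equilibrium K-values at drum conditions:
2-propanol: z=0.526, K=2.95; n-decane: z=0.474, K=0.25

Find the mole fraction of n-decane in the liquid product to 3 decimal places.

Rachford–Rice: g(ψ) = Σ zᵢ(Kᵢ−1)/(1+ψ(Kᵢ−1)) = 0.
Feasibility: ΣzᵢKᵢ = 1.670, Σzᵢ/Kᵢ = 2.074 — both > 1, two phases present.
Iterate (Newton) starting at ψ = 0.35:
  ψ = 0.350: g = 0.1276, g' = -1.197 → ψ = 0.457
  ψ = 0.457: g = 0.0019, g' = -1.176 → ψ = 0.458
Converged at ψ = 0.458.
Compositions from xᵢ = zᵢ/(1+ψ(Kᵢ−1)), yᵢ = Kᵢxᵢ:
  2-propanol: x = 0.278, y = 0.819
  n-decane: x = 0.722, y = 0.181

x_n-decane = 0.722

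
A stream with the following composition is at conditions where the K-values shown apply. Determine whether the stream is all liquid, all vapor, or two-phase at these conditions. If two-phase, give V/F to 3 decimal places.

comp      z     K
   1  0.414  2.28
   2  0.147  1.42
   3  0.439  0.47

ΣzᵢKᵢ = 1.359; Σzᵢ/Kᵢ = 1.219.
Both exceed 1, so a two-phase solution exists.
Iterate (Newton) starting at ψ = 0.5:
  ψ = 0.500: g = 0.0576, g' = -0.498 → ψ = 0.616
Converged at ψ = 0.616.

two-phase, V/F = 0.616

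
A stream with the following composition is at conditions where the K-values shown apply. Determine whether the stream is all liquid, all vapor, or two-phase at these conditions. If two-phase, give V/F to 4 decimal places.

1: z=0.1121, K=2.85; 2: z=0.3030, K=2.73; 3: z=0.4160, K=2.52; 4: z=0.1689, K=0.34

all vapor

ΣzᵢKᵢ = 2.2524; Σzᵢ/Kᵢ = 0.8122.
Since Σzᵢ/Kᵢ < 1 the mixture is above its dew point — single vapor phase.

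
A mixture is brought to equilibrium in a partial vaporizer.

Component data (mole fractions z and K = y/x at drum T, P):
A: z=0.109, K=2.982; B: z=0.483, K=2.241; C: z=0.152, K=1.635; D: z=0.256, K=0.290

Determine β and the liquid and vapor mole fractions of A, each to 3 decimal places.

Newton–Raphson from β = 0.35:
  β = 0.350: g = 0.3826, g' = -0.780 → β = 0.840
  β = 0.840: g = -0.0131, g' = -1.057 → β = 0.828
Converged at β = 0.828.
Compositions from xᵢ = zᵢ/(1+β(Kᵢ−1)), yᵢ = Kᵢxᵢ:
  A: x = 0.041, y = 0.123
  B: x = 0.238, y = 0.534
  C: x = 0.100, y = 0.163
  D: x = 0.621, y = 0.180

β = 0.828, x_A = 0.041, y_A = 0.123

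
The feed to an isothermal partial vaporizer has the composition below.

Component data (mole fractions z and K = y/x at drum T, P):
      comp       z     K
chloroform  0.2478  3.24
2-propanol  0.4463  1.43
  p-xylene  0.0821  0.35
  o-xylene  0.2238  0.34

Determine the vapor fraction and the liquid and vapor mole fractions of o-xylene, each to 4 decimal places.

ψ = 0.6872, x_o-xylene = 0.4095, y_o-xylene = 0.1392

Material balance + equilibrium reduce to Σ zᵢ(Kᵢ−1)/(1+ψ(Kᵢ−1)) = 0.
Check two-phase: ΣzᵢKᵢ = 1.5459 > 1 and Σzᵢ/Kᵢ = 1.2814 > 1, so g(0) = 0.5459 > 0 and g(1) = -0.2814 < 0.
Newton iteration, ψ⁰ = 0.52:
  ψ = 0.5200: g = 0.10775, g' = -0.6256 → ψ = 0.6922
  ψ = 0.6922: g = -0.00347, g' = -0.6853 → ψ = 0.6872
Converged at ψ = 0.6872.
Compositions from xᵢ = zᵢ/(1+ψ(Kᵢ−1)), yᵢ = Kᵢxᵢ:
  chloroform: x = 0.0976, y = 0.3162
  2-propanol: x = 0.3445, y = 0.4926
  p-xylene: x = 0.1484, y = 0.0519
  o-xylene: x = 0.4095, y = 0.1392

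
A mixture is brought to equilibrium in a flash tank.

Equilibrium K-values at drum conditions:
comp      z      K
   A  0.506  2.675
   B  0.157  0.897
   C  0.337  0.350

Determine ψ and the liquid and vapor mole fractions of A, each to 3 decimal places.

Rachford–Rice: g(ψ) = Σ zᵢ(Kᵢ−1)/(1+ψ(Kᵢ−1)) = 0.
g(0) = ΣzᵢKᵢ − 1 = 0.612 and g(1) = 1 − Σzᵢ/Kᵢ = -0.327, so a root lies in (0, 1).
Newton–Raphson from ψ = 0.5:
  ψ = 0.500: g = 0.1197, g' = -0.735 → ψ = 0.663
  ψ = 0.663: g = -0.0006, g' = -0.760 → ψ = 0.662
Converged at ψ = 0.662.
Compositions from xᵢ = zᵢ/(1+ψ(Kᵢ−1)), yᵢ = Kᵢxᵢ:
  A: x = 0.240, y = 0.642
  B: x = 0.168, y = 0.151
  C: x = 0.592, y = 0.207

ψ = 0.662, x_A = 0.240, y_A = 0.642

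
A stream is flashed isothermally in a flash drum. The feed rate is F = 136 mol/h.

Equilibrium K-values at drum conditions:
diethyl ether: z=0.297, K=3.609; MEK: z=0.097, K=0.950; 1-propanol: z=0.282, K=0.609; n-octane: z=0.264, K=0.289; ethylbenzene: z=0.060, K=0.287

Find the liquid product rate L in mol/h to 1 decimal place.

Material balance + equilibrium reduce to Σ zᵢ(Kᵢ−1)/(1+V/F(Kᵢ−1)) = 0.
Feasibility: ΣzᵢKᵢ = 1.429, Σzᵢ/Kᵢ = 1.770 — both > 1, two phases present.
Newton iteration, V/F⁰ = 0.5:
  V/F = 0.500: g = -0.1635, g' = -0.842 → V/F = 0.306
  V/F = 0.306: g = 0.0062, g' = -0.949 → V/F = 0.312
Converged at V/F = 0.312.
Then V = V/F·F = 0.3124·136 = 42.5 mol/h and L = F − V = 93.5 mol/h.

L = 93.5 mol/h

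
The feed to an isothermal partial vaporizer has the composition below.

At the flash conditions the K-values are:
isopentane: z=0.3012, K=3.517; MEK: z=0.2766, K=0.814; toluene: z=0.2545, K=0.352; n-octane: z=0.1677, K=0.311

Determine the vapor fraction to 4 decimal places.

ψ = 0.3300

Let ψ = V/F and solve Σ zᵢ(Kᵢ−1)/(1+ψ(Kᵢ−1)) = 0.
g(0) = ΣzᵢKᵢ − 1 = 0.4262 and g(1) = 1 − Σzᵢ/Kᵢ = -0.6877, so a root lies in (0, 1).
Newton iteration, ψ⁰ = 0.39:
  ψ = 0.3900: g = -0.05159, g' = -0.8373 → ψ = 0.3284
  ψ = 0.3284: g = 0.00143, g' = -0.8882 → ψ = 0.3300
Converged at ψ = 0.3300.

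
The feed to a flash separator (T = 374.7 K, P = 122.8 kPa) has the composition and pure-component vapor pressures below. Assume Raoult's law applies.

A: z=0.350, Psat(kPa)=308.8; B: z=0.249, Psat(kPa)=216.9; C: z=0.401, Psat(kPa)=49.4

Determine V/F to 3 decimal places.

V/F = 0.654

Raoult's law: Kᵢ = Pᵢˢᵃᵗ/P = Pᵢˢᵃᵗ/122.8.
  K_A = 308.8/122.8 = 2.51466, K_B = 216.9/122.8 = 1.76629, K_C = 49.4/122.8 = 0.40228
Material balance + equilibrium reduce to Σ zᵢ(Kᵢ−1)/(1+V/F(Kᵢ−1)) = 0.
Check two-phase: ΣzᵢKᵢ = 1.481 > 1 and Σzᵢ/Kᵢ = 1.277 > 1, so g(0) = 0.481 > 0 and g(1) = -0.277 < 0.
Iterate (Newton) starting at V/F = 0.5:
  V/F = 0.500: g = 0.0978, g' = -0.628 → V/F = 0.656
  V/F = 0.656: g = -0.0012, g' = -0.654 → V/F = 0.654
Converged at V/F = 0.654.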